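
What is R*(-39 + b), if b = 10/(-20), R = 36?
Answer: -1422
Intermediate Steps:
b = -1/2 (b = 10*(-1/20) = -1/2 ≈ -0.50000)
R*(-39 + b) = 36*(-39 - 1/2) = 36*(-79/2) = -1422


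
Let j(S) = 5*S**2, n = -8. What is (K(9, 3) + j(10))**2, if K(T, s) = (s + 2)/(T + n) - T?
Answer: 246016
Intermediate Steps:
K(T, s) = -T + (2 + s)/(-8 + T) (K(T, s) = (s + 2)/(T - 8) - T = (2 + s)/(-8 + T) - T = -T + (2 + s)/(-8 + T))
(K(9, 3) + j(10))**2 = ((2 + 3 - 1*9**2 + 8*9)/(-8 + 9) + 5*10**2)**2 = ((2 + 3 - 1*81 + 72)/1 + 5*100)**2 = (1*(2 + 3 - 81 + 72) + 500)**2 = (1*(-4) + 500)**2 = (-4 + 500)**2 = 496**2 = 246016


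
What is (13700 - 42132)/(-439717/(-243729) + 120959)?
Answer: -1732425732/7370413957 ≈ -0.23505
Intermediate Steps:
(13700 - 42132)/(-439717/(-243729) + 120959) = -28432/(-439717*(-1/243729) + 120959) = -28432/(439717/243729 + 120959) = -28432/29481655828/243729 = -28432*243729/29481655828 = -1732425732/7370413957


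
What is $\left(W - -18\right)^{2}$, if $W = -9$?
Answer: $81$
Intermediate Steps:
$\left(W - -18\right)^{2} = \left(-9 - -18\right)^{2} = \left(-9 + 18\right)^{2} = 9^{2} = 81$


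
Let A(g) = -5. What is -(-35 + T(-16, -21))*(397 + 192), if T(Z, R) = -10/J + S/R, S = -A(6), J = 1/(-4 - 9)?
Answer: -1172110/21 ≈ -55815.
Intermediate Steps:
J = -1/13 (J = 1/(-13) = -1/13 ≈ -0.076923)
S = 5 (S = -1*(-5) = 5)
T(Z, R) = 130 + 5/R (T(Z, R) = -10/(-1/13) + 5/R = -10*(-13) + 5/R = 130 + 5/R)
-(-35 + T(-16, -21))*(397 + 192) = -(-35 + (130 + 5/(-21)))*(397 + 192) = -(-35 + (130 + 5*(-1/21)))*589 = -(-35 + (130 - 5/21))*589 = -(-35 + 2725/21)*589 = -1990*589/21 = -1*1172110/21 = -1172110/21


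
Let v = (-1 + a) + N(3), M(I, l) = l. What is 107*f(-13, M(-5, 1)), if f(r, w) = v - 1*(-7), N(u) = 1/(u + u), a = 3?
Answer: 5885/6 ≈ 980.83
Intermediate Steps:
N(u) = 1/(2*u)
v = 13/6 (v = (-1 + 3) + (1/2)/3 = 2 + (1/2)*(1/3) = 2 + 1/6 = 13/6 ≈ 2.1667)
f(r, w) = 55/6 (f(r, w) = 13/6 - 1*(-7) = 13/6 + 7 = 55/6)
107*f(-13, M(-5, 1)) = 107*(55/6) = 5885/6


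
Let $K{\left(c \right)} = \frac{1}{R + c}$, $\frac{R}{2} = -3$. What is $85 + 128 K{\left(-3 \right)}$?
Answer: $\frac{637}{9} \approx 70.778$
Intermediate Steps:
$R = -6$ ($R = 2 \left(-3\right) = -6$)
$K{\left(c \right)} = \frac{1}{-6 + c}$
$85 + 128 K{\left(-3 \right)} = 85 + \frac{128}{-6 - 3} = 85 + \frac{128}{-9} = 85 + 128 \left(- \frac{1}{9}\right) = 85 - \frac{128}{9} = \frac{637}{9}$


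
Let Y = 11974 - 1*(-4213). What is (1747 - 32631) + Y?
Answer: -14697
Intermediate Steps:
Y = 16187 (Y = 11974 + 4213 = 16187)
(1747 - 32631) + Y = (1747 - 32631) + 16187 = -30884 + 16187 = -14697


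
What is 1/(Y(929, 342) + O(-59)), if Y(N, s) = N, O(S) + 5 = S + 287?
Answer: 1/1152 ≈ 0.00086806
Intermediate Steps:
O(S) = 282 + S (O(S) = -5 + (S + 287) = -5 + (287 + S) = 282 + S)
1/(Y(929, 342) + O(-59)) = 1/(929 + (282 - 59)) = 1/(929 + 223) = 1/1152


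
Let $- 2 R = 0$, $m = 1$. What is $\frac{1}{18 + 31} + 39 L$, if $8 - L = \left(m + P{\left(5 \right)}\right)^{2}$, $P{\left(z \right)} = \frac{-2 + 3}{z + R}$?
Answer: $\frac{313429}{1225} \approx 255.86$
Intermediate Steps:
$R = 0$ ($R = \left(- \frac{1}{2}\right) 0 = 0$)
$P{\left(z \right)} = \frac{1}{z}$ ($P{\left(z \right)} = \frac{-2 + 3}{z + 0} = 1 \frac{1}{z} = \frac{1}{z}$)
$L = \frac{164}{25}$ ($L = 8 - \left(1 + \frac{1}{5}\right)^{2} = 8 - \left(\frac{6}{5}\right)^{2} = 8 - \frac{36}{25} = \frac{164}{25} \approx 6.56$)
$\frac{1}{18 + 31} + 39 L = \frac{1}{18 + 31} + 39 \cdot \frac{164}{25} = \frac{1}{49} + \frac{6396}{25} = \frac{313429}{1225}$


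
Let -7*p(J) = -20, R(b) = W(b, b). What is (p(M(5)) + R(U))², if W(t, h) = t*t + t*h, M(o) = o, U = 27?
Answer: 104571076/49 ≈ 2.1341e+6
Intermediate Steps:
W(t, h) = t² + h*t
R(b) = 2*b² (R(b) = b*(b + b) = b*(2*b) = 2*b²)
p(J) = 20/7 (p(J) = -⅐*(-20) = 20/7)
(p(M(5)) + R(U))² = (20/7 + 2*27²)² = (20/7 + 2*729)² = (20/7 + 1458)² = (10226/7)² = 104571076/49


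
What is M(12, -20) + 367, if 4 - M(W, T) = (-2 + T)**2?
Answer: -113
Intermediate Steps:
M(W, T) = 4 - (-2 + T)**2
M(12, -20) + 367 = -20*(4 - 1*(-20)) + 367 = -20*(4 + 20) + 367 = -20*24 + 367 = -480 + 367 = -113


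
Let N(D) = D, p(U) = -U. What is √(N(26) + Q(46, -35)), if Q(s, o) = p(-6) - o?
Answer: √67 ≈ 8.1853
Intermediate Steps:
Q(s, o) = 6 - o (Q(s, o) = -1*(-6) - o = 6 - o)
√(N(26) + Q(46, -35)) = √(26 + (6 - 1*(-35))) = √(26 + (6 + 35)) = √(26 + 41) = √67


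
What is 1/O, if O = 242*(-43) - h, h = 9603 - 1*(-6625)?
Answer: -1/26634 ≈ -3.7546e-5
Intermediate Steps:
h = 16228 (h = 9603 + 6625 = 16228)
O = -26634 (O = 242*(-43) - 1*16228 = -10406 - 16228 = -26634)
1/O = 1/(-26634) = -1/26634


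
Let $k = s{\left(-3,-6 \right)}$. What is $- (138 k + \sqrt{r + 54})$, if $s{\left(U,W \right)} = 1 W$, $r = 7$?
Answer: $828 - \sqrt{61} \approx 820.19$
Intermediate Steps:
$s{\left(U,W \right)} = W$
$k = -6$
$- (138 k + \sqrt{r + 54}) = - (138 \left(-6\right) + \sqrt{7 + 54}) = - (-828 + \sqrt{61}) = 828 - \sqrt{61}$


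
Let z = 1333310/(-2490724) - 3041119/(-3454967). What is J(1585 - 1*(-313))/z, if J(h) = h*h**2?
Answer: 29419015679006337086768/1484023014693 ≈ 1.9824e+10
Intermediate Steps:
z = 1484023014693/4302684613054 (z = 1333310*(-1/2490724) - 3041119*(-1/3454967) = -666655/1245362 + 3041119/3454967 = 1484023014693/4302684613054 ≈ 0.34491)
J(h) = h**3
J(1585 - 1*(-313))/z = (1585 - 1*(-313))**3/(1484023014693/4302684613054) = (1585 + 313)**3*(4302684613054/1484023014693) = 1898**3*(4302684613054/1484023014693) = 6837362792*(4302684613054/1484023014693) = 29419015679006337086768/1484023014693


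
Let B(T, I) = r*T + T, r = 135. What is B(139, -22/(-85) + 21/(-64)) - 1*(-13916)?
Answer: 32820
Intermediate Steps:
B(T, I) = 136*T (B(T, I) = 135*T + T = 136*T)
B(139, -22/(-85) + 21/(-64)) - 1*(-13916) = 136*139 - 1*(-13916) = 18904 + 13916 = 32820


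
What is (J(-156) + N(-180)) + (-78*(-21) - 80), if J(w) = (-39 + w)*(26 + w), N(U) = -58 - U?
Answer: 27030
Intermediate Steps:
(J(-156) + N(-180)) + (-78*(-21) - 80) = ((-1014 + (-156)² - 13*(-156)) + (-58 - 1*(-180))) + (-78*(-21) - 80) = ((-1014 + 24336 + 2028) + (-58 + 180)) + (1638 - 80) = (25350 + 122) + 1558 = 25472 + 1558 = 27030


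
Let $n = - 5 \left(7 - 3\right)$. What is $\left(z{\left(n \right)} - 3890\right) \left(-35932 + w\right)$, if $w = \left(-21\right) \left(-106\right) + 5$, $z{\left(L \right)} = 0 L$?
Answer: $131096890$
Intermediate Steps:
$n = -20$ ($n = \left(-5\right) 4 = -20$)
$z{\left(L \right)} = 0$
$w = 2231$ ($w = 2226 + 5 = 2231$)
$\left(z{\left(n \right)} - 3890\right) \left(-35932 + w\right) = \left(0 - 3890\right) \left(-35932 + 2231\right) = \left(0 + \left(-17935 + 14045\right)\right) \left(-33701\right) = \left(0 - 3890\right) \left(-33701\right) = \left(-3890\right) \left(-33701\right) = 131096890$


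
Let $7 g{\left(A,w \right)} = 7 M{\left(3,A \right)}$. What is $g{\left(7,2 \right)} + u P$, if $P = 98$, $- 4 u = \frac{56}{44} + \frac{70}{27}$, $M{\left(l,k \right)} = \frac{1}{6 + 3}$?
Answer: $- \frac{28093}{297} \approx -94.589$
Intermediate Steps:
$M{\left(l,k \right)} = \frac{1}{9}$
$g{\left(A,w \right)} = \frac{1}{9}$ ($g{\left(A,w \right)} = \frac{7 \cdot \frac{1}{9}}{7} = \frac{1}{7} \cdot \frac{7}{9} = \frac{1}{9}$)
$u = - \frac{287}{297}$ ($u = - \frac{\frac{56}{44} + \frac{70}{27}}{4} = - \frac{56 \cdot \frac{1}{44} + 70 \cdot \frac{1}{27}}{4} = - \frac{\frac{14}{11} + \frac{70}{27}}{4} = \left(- \frac{1}{4}\right) \frac{1148}{297} = - \frac{287}{297} \approx -0.96633$)
$g{\left(7,2 \right)} + u P = \frac{1}{9} - \frac{28126}{297} = - \frac{28093}{297}$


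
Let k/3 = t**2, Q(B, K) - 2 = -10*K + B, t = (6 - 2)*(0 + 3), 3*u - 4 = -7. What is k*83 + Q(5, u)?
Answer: 35873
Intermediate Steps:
u = -1 (u = 4/3 + (1/3)*(-7) = 4/3 - 7/3 = -1)
t = 12 (t = 4*3 = 12)
Q(B, K) = 2 + B - 10*K (Q(B, K) = 2 + (-10*K + B) = 2 + (B - 10*K) = 2 + B - 10*K)
k = 432 (k = 3*12**2 = 3*144 = 432)
k*83 + Q(5, u) = 432*83 + (2 + 5 - 10*(-1)) = 35856 + (2 + 5 + 10) = 35856 + 17 = 35873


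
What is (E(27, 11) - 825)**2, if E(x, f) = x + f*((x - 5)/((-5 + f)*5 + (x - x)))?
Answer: 140398801/225 ≈ 6.2400e+5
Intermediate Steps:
E(x, f) = x + f*(-5 + x)/(-25 + 5*f) (E(x, f) = x + f*((-5 + x)/((-25 + 5*f) + 0)) = x + f*((-5 + x)/(-25 + 5*f)) = x + f*(-5 + x)/(-25 + 5*f))
(E(27, 11) - 825)**2 = ((-1*11 - 5*27 + (6/5)*11*27)/(-5 + 11) - 825)**2 = ((-11 - 135 + 1782/5)/6 - 825)**2 = ((1/6)*(1052/5) - 825)**2 = (526/15 - 825)**2 = (-11849/15)**2 = 140398801/225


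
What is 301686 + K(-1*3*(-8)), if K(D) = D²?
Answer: 302262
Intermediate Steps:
301686 + K(-1*3*(-8)) = 301686 + (-1*3*(-8))² = 301686 + (-3*(-8))² = 301686 + 24² = 301686 + 576 = 302262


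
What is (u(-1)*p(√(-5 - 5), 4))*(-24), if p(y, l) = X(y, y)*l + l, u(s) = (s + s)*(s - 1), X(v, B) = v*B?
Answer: 3456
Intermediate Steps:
X(v, B) = B*v
u(s) = 2*s*(-1 + s) (u(s) = (2*s)*(-1 + s) = 2*s*(-1 + s))
p(y, l) = l + l*y² (p(y, l) = (y*y)*l + l = y²*l + l = l*y² + l = l + l*y²)
(u(-1)*p(√(-5 - 5), 4))*(-24) = ((2*(-1)*(-1 - 1))*(4*(1 + (√(-5 - 5))²)))*(-24) = ((2*(-1)*(-2))*(4*(1 + (√(-10))²)))*(-24) = (4*(4*(1 + (I*√10)²)))*(-24) = (4*(4*(1 - 10)))*(-24) = (4*(4*(-9)))*(-24) = (4*(-36))*(-24) = -144*(-24) = 3456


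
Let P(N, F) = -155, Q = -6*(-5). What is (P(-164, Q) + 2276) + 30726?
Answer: 32847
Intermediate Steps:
Q = 30
(P(-164, Q) + 2276) + 30726 = (-155 + 2276) + 30726 = 2121 + 30726 = 32847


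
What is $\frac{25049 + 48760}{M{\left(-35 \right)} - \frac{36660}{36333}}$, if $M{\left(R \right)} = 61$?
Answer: $\frac{893900799}{726551} \approx 1230.3$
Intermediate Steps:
$\frac{25049 + 48760}{M{\left(-35 \right)} - \frac{36660}{36333}} = \frac{25049 + 48760}{61 - \frac{36660}{36333}} = \frac{73809}{61 - \frac{12220}{12111}} = \frac{73809}{\frac{726551}{12111}} = 73809 \cdot \frac{12111}{726551} = \frac{893900799}{726551}$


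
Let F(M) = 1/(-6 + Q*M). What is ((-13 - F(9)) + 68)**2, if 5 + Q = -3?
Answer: 18412681/6084 ≈ 3026.4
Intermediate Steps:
Q = -8 (Q = -5 - 3 = -8)
F(M) = 1/(-6 - 8*M)
((-13 - F(9)) + 68)**2 = ((-13 - 1/(2*(-3 - 4*9))) + 68)**2 = ((-13 - 1/(2*(-3 - 36))) + 68)**2 = ((-13 - 1/(2*(-39))) + 68)**2 = ((-13 - (-1)/(2*39)) + 68)**2 = ((-13 - 1*(-1/78)) + 68)**2 = ((-13 + 1/78) + 68)**2 = (-1013/78 + 68)**2 = (4291/78)**2 = 18412681/6084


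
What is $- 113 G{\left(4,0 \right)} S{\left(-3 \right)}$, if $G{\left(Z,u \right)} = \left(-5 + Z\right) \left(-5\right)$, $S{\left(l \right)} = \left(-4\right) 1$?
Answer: $2260$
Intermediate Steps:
$S{\left(l \right)} = -4$
$G{\left(Z,u \right)} = 25 - 5 Z$
$- 113 G{\left(4,0 \right)} S{\left(-3 \right)} = - 113 \left(25 - 20\right) \left(-4\right) = - 113 \cdot 5 \left(-4\right) = \left(-113\right) \left(-20\right) = 2260$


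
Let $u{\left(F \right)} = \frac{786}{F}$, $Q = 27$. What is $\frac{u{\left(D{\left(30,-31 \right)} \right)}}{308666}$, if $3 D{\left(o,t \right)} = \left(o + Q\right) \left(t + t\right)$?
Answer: $- \frac{393}{181804274} \approx -2.1617 \cdot 10^{-6}$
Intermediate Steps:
$D{\left(o,t \right)} = \frac{2 t \left(27 + o\right)}{3}$ ($D{\left(o,t \right)} = \frac{\left(o + 27\right) \left(t + t\right)}{3} = \frac{\left(27 + o\right) 2 t}{3} = \frac{2 t \left(27 + o\right)}{3}$)
$\frac{u{\left(D{\left(30,-31 \right)} \right)}}{308666} = \frac{786 \frac{1}{\frac{2}{3} \left(-31\right) \left(27 + 30\right)}}{308666} = \frac{786}{\frac{2}{3} \left(-31\right) 57} \cdot \frac{1}{308666} = \frac{786}{-1178} \cdot \frac{1}{308666} = 786 \left(- \frac{1}{1178}\right) \frac{1}{308666} = \left(- \frac{393}{589}\right) \frac{1}{308666} = - \frac{393}{181804274}$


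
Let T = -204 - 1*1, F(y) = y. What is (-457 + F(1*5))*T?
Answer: 92660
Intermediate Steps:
T = -205 (T = -204 - 1 = -205)
(-457 + F(1*5))*T = (-457 + 1*5)*(-205) = (-457 + 5)*(-205) = -452*(-205) = 92660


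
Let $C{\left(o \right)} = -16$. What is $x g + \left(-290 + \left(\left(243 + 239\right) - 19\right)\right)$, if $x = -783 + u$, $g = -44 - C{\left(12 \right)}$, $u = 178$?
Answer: $17113$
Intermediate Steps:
$g = -28$ ($g = -44 - -16 = -44 + 16 = -28$)
$x = -605$ ($x = -783 + 178 = -605$)
$x g + \left(-290 + \left(\left(243 + 239\right) - 19\right)\right) = \left(-605\right) \left(-28\right) + \left(-290 + \left(\left(243 + 239\right) - 19\right)\right) = 16940 + \left(-290 + \left(482 - 19\right)\right) = 16940 + \left(-290 + 463\right) = 16940 + 173 = 17113$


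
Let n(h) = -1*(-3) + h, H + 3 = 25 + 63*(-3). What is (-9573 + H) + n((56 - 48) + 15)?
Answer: -9714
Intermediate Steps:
H = -167 (H = -3 + (25 + 63*(-3)) = -3 + (25 - 189) = -3 - 164 = -167)
n(h) = 3 + h
(-9573 + H) + n((56 - 48) + 15) = (-9573 - 167) + (3 + ((56 - 48) + 15)) = -9740 + (3 + (8 + 15)) = -9740 + (3 + 23) = -9740 + 26 = -9714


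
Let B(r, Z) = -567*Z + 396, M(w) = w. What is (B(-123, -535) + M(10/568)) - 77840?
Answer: 64155889/284 ≈ 2.2590e+5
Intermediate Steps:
B(r, Z) = 396 - 567*Z
(B(-123, -535) + M(10/568)) - 77840 = ((396 - 567*(-535)) + 10/568) - 77840 = ((396 + 303345) + 10*(1/568)) - 77840 = (303741 + 5/284) - 77840 = 86262449/284 - 77840 = 64155889/284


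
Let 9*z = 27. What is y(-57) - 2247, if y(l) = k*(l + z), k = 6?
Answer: -2571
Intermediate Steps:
z = 3 (z = (1/9)*27 = 3)
y(l) = 18 + 6*l (y(l) = 6*(l + 3) = 6*(3 + l) = 18 + 6*l)
y(-57) - 2247 = (18 + 6*(-57)) - 2247 = (18 - 342) - 2247 = -324 - 2247 = -2571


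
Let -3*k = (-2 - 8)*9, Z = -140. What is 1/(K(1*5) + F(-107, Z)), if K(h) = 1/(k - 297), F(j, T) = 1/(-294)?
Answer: -26166/187 ≈ -139.93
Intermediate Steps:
k = 30 (k = -(-2 - 8)*9/3 = -(-10)*9/3 = -⅓*(-90) = 30)
F(j, T) = -1/294
K(h) = -1/267 (K(h) = 1/(30 - 297) = 1/(-267) = -1/267)
1/(K(1*5) + F(-107, Z)) = 1/(-1/267 - 1/294) = 1/(-187/26166) = -26166/187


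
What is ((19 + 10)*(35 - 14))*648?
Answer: 394632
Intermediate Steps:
((19 + 10)*(35 - 14))*648 = (29*21)*648 = 609*648 = 394632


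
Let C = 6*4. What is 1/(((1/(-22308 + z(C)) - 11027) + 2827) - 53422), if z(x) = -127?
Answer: -22435/1382489571 ≈ -1.6228e-5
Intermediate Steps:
C = 24
1/(((1/(-22308 + z(C)) - 11027) + 2827) - 53422) = 1/(((1/(-22308 - 127) - 11027) + 2827) - 53422) = 1/(((1/(-22435) - 11027) + 2827) - 53422) = 1/(((-1/22435 - 11027) + 2827) - 53422) = 1/((-247390746/22435 + 2827) - 53422) = 1/(-183967001/22435 - 53422) = 1/(-1382489571/22435) = -22435/1382489571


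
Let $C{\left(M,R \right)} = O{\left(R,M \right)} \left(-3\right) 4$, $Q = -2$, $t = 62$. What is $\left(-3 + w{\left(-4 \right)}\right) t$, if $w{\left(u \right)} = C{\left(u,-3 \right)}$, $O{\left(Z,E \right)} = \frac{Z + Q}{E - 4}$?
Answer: $-651$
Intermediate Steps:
$O{\left(Z,E \right)} = \frac{-2 + Z}{-4 + E}$ ($O{\left(Z,E \right)} = \frac{Z - 2}{E - 4} = \frac{-2 + Z}{-4 + E}$)
$C{\left(M,R \right)} = - \frac{12 \left(-2 + R\right)}{-4 + M}$ ($C{\left(M,R \right)} = \frac{-2 + R}{-4 + M} \left(-3\right) 4 = - \frac{3 \left(-2 + R\right)}{-4 + M} 4 = - \frac{12 \left(-2 + R\right)}{-4 + M}$)
$w{\left(u \right)} = \frac{60}{-4 + u}$ ($w{\left(u \right)} = \frac{12 \left(2 - -3\right)}{-4 + u} = \frac{12 \left(2 + 3\right)}{-4 + u} = 12 \frac{1}{-4 + u} 5 = \frac{60}{-4 + u}$)
$\left(-3 + w{\left(-4 \right)}\right) t = \left(-3 + \frac{60}{-4 - 4}\right) 62 = \left(-3 + \frac{60}{-8}\right) 62 = \left(-3 + 60 \left(- \frac{1}{8}\right)\right) 62 = \left(-3 - \frac{15}{2}\right) 62 = \left(- \frac{21}{2}\right) 62 = -651$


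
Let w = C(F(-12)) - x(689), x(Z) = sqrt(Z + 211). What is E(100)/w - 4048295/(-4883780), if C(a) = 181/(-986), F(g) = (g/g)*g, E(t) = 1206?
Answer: -1137379926197/29069235316 ≈ -39.127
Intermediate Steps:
F(g) = g (F(g) = 1*g = g)
x(Z) = sqrt(211 + Z)
C(a) = -181/986 (C(a) = 181*(-1/986) = -181/986)
w = -29761/986 (w = -181/986 - sqrt(211 + 689) = -181/986 - sqrt(900) = -181/986 - 1*30 = -181/986 - 30 = -29761/986 ≈ -30.184)
E(100)/w - 4048295/(-4883780) = 1206/(-29761/986) - 4048295/(-4883780) = 1206*(-986/29761) - 4048295*(-1/4883780) = -1189116/29761 + 809659/976756 = -1137379926197/29069235316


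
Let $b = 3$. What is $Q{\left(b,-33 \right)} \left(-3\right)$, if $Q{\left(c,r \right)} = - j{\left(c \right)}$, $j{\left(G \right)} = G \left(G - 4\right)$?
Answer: $-9$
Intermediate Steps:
$j{\left(G \right)} = G \left(-4 + G\right)$
$Q{\left(c,r \right)} = - c \left(-4 + c\right)$
$Q{\left(b,-33 \right)} \left(-3\right) = 3 \left(4 - 3\right) \left(-3\right) = 3 \cdot 1 \left(-3\right) = 3 \left(-3\right) = -9$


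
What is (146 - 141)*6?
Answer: 30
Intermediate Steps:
(146 - 141)*6 = 5*6 = 30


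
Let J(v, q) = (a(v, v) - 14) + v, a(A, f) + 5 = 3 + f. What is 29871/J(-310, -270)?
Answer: -9957/212 ≈ -46.967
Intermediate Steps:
a(A, f) = -2 + f (a(A, f) = -5 + (3 + f) = -2 + f)
J(v, q) = -16 + 2*v (J(v, q) = ((-2 + v) - 14) + v = (-16 + v) + v = -16 + 2*v)
29871/J(-310, -270) = 29871/(-16 + 2*(-310)) = 29871/(-16 - 620) = 29871/(-636) = 29871*(-1/636) = -9957/212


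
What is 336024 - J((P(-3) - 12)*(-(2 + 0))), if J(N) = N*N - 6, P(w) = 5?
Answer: 335834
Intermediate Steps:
J(N) = -6 + N² (J(N) = N² - 6 = -6 + N²)
336024 - J((P(-3) - 12)*(-(2 + 0))) = 336024 - (-6 + ((5 - 12)*(-(2 + 0)))²) = 336024 - (-6 + (-(-7)*2)²) = 336024 - (-6 + (-7*(-2))²) = 336024 - (-6 + 14²) = 336024 - (-6 + 196) = 336024 - 1*190 = 336024 - 190 = 335834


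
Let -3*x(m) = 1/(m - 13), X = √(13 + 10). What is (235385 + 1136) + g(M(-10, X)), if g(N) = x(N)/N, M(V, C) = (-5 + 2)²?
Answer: 25544269/108 ≈ 2.3652e+5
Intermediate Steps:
X = √23 ≈ 4.7958
x(m) = -1/(3*(-13 + m)) (x(m) = -1/(3*(m - 13)) = -1/(3*(-13 + m)))
M(V, C) = 9 (M(V, C) = (-3)² = 9)
g(N) = -1/(N*(-39 + 3*N)) (g(N) = (-1/(-39 + 3*N))/N = -1/(N*(-39 + 3*N)))
(235385 + 1136) + g(M(-10, X)) = (235385 + 1136) - ⅓/(9*(-13 + 9)) = 236521 - ⅓*⅑/(-4) = 236521 - ⅓*⅑*(-¼) = 236521 + 1/108 = 25544269/108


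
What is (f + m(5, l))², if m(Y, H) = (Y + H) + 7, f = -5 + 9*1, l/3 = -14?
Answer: 676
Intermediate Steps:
l = -42 (l = 3*(-14) = -42)
f = 4 (f = -5 + 9 = 4)
m(Y, H) = 7 + H + Y (m(Y, H) = (H + Y) + 7 = 7 + H + Y)
(f + m(5, l))² = (4 + (7 - 42 + 5))² = (4 - 30)² = (-26)² = 676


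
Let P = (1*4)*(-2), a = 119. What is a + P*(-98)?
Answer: 903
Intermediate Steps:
P = -8 (P = 4*(-2) = -8)
a + P*(-98) = 119 - 8*(-98) = 119 + 784 = 903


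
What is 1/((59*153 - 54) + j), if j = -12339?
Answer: -1/3366 ≈ -0.00029709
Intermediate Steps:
1/((59*153 - 54) + j) = 1/((59*153 - 54) - 12339) = 1/((9027 - 54) - 12339) = 1/(8973 - 12339) = 1/(-3366) = -1/3366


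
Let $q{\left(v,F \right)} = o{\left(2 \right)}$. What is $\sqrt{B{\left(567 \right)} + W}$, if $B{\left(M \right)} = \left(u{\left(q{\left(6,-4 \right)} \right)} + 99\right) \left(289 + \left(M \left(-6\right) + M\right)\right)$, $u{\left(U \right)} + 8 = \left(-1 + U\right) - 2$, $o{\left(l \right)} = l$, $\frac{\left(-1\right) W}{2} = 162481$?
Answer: $i \sqrt{554102} \approx 744.38 i$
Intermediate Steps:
$W = -324962$ ($W = \left(-2\right) 162481 = -324962$)
$q{\left(v,F \right)} = 2$
$u{\left(U \right)} = -11 + U$ ($u{\left(U \right)} = -8 + \left(\left(-1 + U\right) - 2\right) = -8 + \left(-3 + U\right) = -11 + U$)
$B{\left(M \right)} = 26010 - 450 M$ ($B{\left(M \right)} = \left(\left(-11 + 2\right) + 99\right) \left(289 + \left(M \left(-6\right) + M\right)\right) = \left(-9 + 99\right) \left(289 + \left(- 6 M + M\right)\right) = 90 \left(289 - 5 M\right) = 26010 - 450 M$)
$\sqrt{B{\left(567 \right)} + W} = \sqrt{\left(26010 - 255150\right) - 324962} = \sqrt{-229140 - 324962} = \sqrt{-554102} = i \sqrt{554102}$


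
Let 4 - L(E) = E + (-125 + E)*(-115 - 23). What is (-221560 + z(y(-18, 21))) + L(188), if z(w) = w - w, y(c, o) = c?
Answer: -213050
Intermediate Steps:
L(E) = -17246 + 137*E (L(E) = 4 - (E + (-125 + E)*(-115 - 23)) = 4 - (E + (-125 + E)*(-138)) = 4 - (E + (17250 - 138*E)) = 4 - (17250 - 137*E) = 4 + (-17250 + 137*E) = -17246 + 137*E)
z(w) = 0
(-221560 + z(y(-18, 21))) + L(188) = (-221560 + 0) + (-17246 + 137*188) = -221560 + (-17246 + 25756) = -221560 + 8510 = -213050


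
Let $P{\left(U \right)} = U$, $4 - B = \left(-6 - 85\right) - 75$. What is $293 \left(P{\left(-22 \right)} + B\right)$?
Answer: $43364$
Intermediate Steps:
$B = 170$ ($B = 4 - \left(\left(-6 - 85\right) - 75\right) = 4 - \left(-91 - 75\right) = 4 - -166 = 4 + 166 = 170$)
$293 \left(P{\left(-22 \right)} + B\right) = 293 \left(-22 + 170\right) = 293 \cdot 148 = 43364$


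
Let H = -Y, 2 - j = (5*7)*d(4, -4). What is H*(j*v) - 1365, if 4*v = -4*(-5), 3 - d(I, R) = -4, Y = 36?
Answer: 42375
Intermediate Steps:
d(I, R) = 7 (d(I, R) = 3 - 1*(-4) = 3 + 4 = 7)
v = 5 (v = (-4*(-5))/4 = (1/4)*20 = 5)
j = -243 (j = 2 - 5*7*7 = 2 - 35*7 = 2 - 1*245 = 2 - 245 = -243)
H = -36 (H = -1*36 = -36)
H*(j*v) - 1365 = -(-8748)*5 - 1365 = -36*(-1215) - 1365 = 43740 - 1365 = 42375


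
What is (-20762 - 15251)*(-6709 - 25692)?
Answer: 1166857213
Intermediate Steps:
(-20762 - 15251)*(-6709 - 25692) = -36013*(-32401) = 1166857213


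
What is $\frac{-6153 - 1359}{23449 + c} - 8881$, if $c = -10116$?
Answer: $- \frac{118417885}{13333} \approx -8881.6$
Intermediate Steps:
$\frac{-6153 - 1359}{23449 + c} - 8881 = \frac{-6153 - 1359}{23449 - 10116} - 8881 = - \frac{7512}{13333} - 8881 = - \frac{118417885}{13333}$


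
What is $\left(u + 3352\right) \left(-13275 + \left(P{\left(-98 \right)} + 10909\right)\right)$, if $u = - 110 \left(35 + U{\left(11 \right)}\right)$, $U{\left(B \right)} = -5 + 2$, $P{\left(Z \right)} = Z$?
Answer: $413952$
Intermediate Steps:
$U{\left(B \right)} = -3$
$u = -3520$ ($u = - 110 \left(35 - 3\right) = \left(-110\right) 32 = -3520$)
$\left(u + 3352\right) \left(-13275 + \left(P{\left(-98 \right)} + 10909\right)\right) = \left(-3520 + 3352\right) \left(-13275 + \left(-98 + 10909\right)\right) = - 168 \left(-13275 + 10811\right) = \left(-168\right) \left(-2464\right) = 413952$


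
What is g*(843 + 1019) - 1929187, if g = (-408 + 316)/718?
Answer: -692663785/359 ≈ -1.9294e+6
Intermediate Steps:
g = -46/359 (g = -92*1/718 = -46/359 ≈ -0.12813)
g*(843 + 1019) - 1929187 = -46*(843 + 1019)/359 - 1929187 = -46/359*1862 - 1929187 = -85652/359 - 1929187 = -692663785/359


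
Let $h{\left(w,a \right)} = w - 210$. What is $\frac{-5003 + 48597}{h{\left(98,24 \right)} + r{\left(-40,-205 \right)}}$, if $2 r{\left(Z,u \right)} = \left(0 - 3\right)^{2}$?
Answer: $- \frac{87188}{215} \approx -405.53$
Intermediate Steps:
$r{\left(Z,u \right)} = \frac{9}{2}$ ($r{\left(Z,u \right)} = \frac{\left(0 - 3\right)^{2}}{2} = \frac{\left(-3\right)^{2}}{2} = \frac{1}{2} \cdot 9 = \frac{9}{2}$)
$h{\left(w,a \right)} = -210 + w$
$\frac{-5003 + 48597}{h{\left(98,24 \right)} + r{\left(-40,-205 \right)}} = \frac{-5003 + 48597}{\left(-210 + 98\right) + \frac{9}{2}} = \frac{43594}{-112 + \frac{9}{2}} = \frac{43594}{- \frac{215}{2}} = 43594 \left(- \frac{2}{215}\right) = - \frac{87188}{215}$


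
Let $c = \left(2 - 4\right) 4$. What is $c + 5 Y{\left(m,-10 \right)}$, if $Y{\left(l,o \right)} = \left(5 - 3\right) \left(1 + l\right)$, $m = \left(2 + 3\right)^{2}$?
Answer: $252$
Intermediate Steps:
$m = 25$ ($m = 5^{2} = 25$)
$c = -8$ ($c = \left(-2\right) 4 = -8$)
$Y{\left(l,o \right)} = 2 + 2 l$ ($Y{\left(l,o \right)} = 2 \left(1 + l\right) = 2 + 2 l$)
$c + 5 Y{\left(m,-10 \right)} = -8 + 5 \left(2 + 2 \cdot 25\right) = -8 + 5 \left(2 + 50\right) = -8 + 5 \cdot 52 = -8 + 260 = 252$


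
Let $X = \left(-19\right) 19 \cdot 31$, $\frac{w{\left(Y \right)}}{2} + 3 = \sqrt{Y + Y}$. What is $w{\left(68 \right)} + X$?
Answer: $-11197 + 4 \sqrt{34} \approx -11174.0$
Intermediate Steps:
$w{\left(Y \right)} = -6 + 2 \sqrt{2} \sqrt{Y}$ ($w{\left(Y \right)} = -6 + 2 \sqrt{Y + Y} = -6 + 2 \sqrt{2 Y} = -6 + 2 \sqrt{2} \sqrt{Y}$)
$X = -11191$ ($X = \left(-361\right) 31 = -11191$)
$w{\left(68 \right)} + X = \left(-6 + 2 \sqrt{2} \sqrt{68}\right) - 11191 = \left(-6 + 2 \sqrt{2} \cdot 2 \sqrt{17}\right) - 11191 = \left(-6 + 4 \sqrt{34}\right) - 11191 = -11197 + 4 \sqrt{34}$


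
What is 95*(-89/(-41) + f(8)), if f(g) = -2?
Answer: 665/41 ≈ 16.220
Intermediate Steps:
95*(-89/(-41) + f(8)) = 95*(-89/(-41) - 2) = 95*(-89*(-1/41) - 2) = 95*(89/41 - 2) = 95*(7/41) = 665/41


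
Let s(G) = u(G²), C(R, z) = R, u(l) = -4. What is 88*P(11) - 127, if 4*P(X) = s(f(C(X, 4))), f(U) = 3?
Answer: -215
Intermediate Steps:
s(G) = -4
P(X) = -1 (P(X) = (¼)*(-4) = -1)
88*P(11) - 127 = 88*(-1) - 127 = -88 - 127 = -215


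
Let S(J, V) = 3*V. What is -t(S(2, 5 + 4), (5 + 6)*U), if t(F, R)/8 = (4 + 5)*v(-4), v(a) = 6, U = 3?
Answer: -432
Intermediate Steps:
t(F, R) = 432 (t(F, R) = 8*((4 + 5)*6) = 8*(9*6) = 8*54 = 432)
-t(S(2, 5 + 4), (5 + 6)*U) = -1*432 = -432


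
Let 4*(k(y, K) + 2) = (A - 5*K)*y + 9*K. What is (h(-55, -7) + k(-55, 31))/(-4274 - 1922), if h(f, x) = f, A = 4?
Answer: -2089/6196 ≈ -0.33715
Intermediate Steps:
k(y, K) = -2 + 9*K/4 + y*(4 - 5*K)/4 (k(y, K) = -2 + ((4 - 5*K)*y + 9*K)/4 = -2 + (y*(4 - 5*K) + 9*K)/4 = -2 + (9*K + y*(4 - 5*K))/4 = -2 + (9*K/4 + y*(4 - 5*K)/4) = -2 + 9*K/4 + y*(4 - 5*K)/4)
(h(-55, -7) + k(-55, 31))/(-4274 - 1922) = (-55 + (-2 - 55 + (9/4)*31 - 5/4*31*(-55)))/(-4274 - 1922) = (-55 + (-2 - 55 + 279/4 + 8525/4))/(-6196) = (-55 + 2144)*(-1/6196) = 2089*(-1/6196) = -2089/6196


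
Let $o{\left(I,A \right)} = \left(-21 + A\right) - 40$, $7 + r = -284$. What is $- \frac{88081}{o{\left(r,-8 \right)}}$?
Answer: $\frac{88081}{69} \approx 1276.5$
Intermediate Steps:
$r = -291$ ($r = -7 - 284 = -291$)
$o{\left(I,A \right)} = -61 + A$
$- \frac{88081}{o{\left(r,-8 \right)}} = - \frac{88081}{-61 - 8} = - \frac{88081}{-69} = \left(-88081\right) \left(- \frac{1}{69}\right) = \frac{88081}{69}$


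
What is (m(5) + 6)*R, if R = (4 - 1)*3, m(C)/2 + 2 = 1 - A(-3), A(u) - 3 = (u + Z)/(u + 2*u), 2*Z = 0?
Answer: -24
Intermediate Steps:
Z = 0 (Z = (½)*0 = 0)
A(u) = 10/3 (A(u) = 3 + (u + 0)/(u + 2*u) = 3 + u/((3*u)) = 3 + u*(1/(3*u)) = 3 + ⅓ = 10/3)
m(C) = -26/3 (m(C) = -4 + 2*(1 - 1*10/3) = -4 + 2*(1 - 10/3) = -4 + 2*(-7/3) = -4 - 14/3 = -26/3)
R = 9 (R = 3*3 = 9)
(m(5) + 6)*R = (-26/3 + 6)*9 = -8/3*9 = -24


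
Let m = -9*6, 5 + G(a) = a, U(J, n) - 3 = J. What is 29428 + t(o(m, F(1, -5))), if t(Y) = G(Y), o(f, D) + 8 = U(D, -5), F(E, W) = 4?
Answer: 29422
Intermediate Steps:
U(J, n) = 3 + J
G(a) = -5 + a
m = -54
o(f, D) = -5 + D (o(f, D) = -8 + (3 + D) = -5 + D)
t(Y) = -5 + Y
29428 + t(o(m, F(1, -5))) = 29428 + (-5 + (-5 + 4)) = 29428 + (-5 - 1) = 29428 - 6 = 29422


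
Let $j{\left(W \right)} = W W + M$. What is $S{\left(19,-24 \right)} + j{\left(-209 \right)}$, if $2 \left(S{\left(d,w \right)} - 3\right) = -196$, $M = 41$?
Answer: $43627$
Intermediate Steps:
$S{\left(d,w \right)} = -95$ ($S{\left(d,w \right)} = 3 + \frac{1}{2} \left(-196\right) = 3 - 98 = -95$)
$j{\left(W \right)} = 41 + W^{2}$ ($j{\left(W \right)} = W W + 41 = W^{2} + 41 = 41 + W^{2}$)
$S{\left(19,-24 \right)} + j{\left(-209 \right)} = -95 + \left(41 + \left(-209\right)^{2}\right) = -95 + \left(41 + 43681\right) = -95 + 43722 = 43627$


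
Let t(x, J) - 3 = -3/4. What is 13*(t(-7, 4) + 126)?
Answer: 6669/4 ≈ 1667.3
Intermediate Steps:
t(x, J) = 9/4 (t(x, J) = 3 - 3/4 = 9/4)
13*(t(-7, 4) + 126) = 13*(9/4 + 126) = 13*(513/4) = 6669/4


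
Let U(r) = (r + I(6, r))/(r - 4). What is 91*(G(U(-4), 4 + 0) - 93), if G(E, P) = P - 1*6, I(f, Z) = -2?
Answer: -8645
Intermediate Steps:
U(r) = (-2 + r)/(-4 + r) (U(r) = (r - 2)/(r - 4) = (-2 + r)/(-4 + r))
G(E, P) = -6 + P (G(E, P) = P - 6 = -6 + P)
91*(G(U(-4), 4 + 0) - 93) = 91*((-6 + (4 + 0)) - 93) = 91*((-6 + 4) - 93) = 91*(-2 - 93) = 91*(-95) = -8645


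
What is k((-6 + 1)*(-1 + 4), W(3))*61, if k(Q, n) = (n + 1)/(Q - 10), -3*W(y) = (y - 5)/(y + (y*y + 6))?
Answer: -1708/675 ≈ -2.5304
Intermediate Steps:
W(y) = -(-5 + y)/(3*(6 + y + y²)) (W(y) = -(y - 5)/(3*(y + (y*y + 6))) = -(-5 + y)/(3*(y + (y² + 6))) = -(-5 + y)/(3*(y + (6 + y²))) = -(-5 + y)/(3*(6 + y + y²)))
k(Q, n) = (1 + n)/(-10 + Q)
k((-6 + 1)*(-1 + 4), W(3))*61 = ((1 + (5 - 1*3)/(3*(6 + 3 + 3²)))/(-10 + (-6 + 1)*(-1 + 4)))*61 = ((1 + (5 - 3)/(3*(6 + 3 + 9)))/(-10 - 5*3))*61 = ((1 + (⅓)*2/18)/(-10 - 15))*61 = ((1 + (⅓)*(1/18)*2)/(-25))*61 = -(1 + 1/27)/25*61 = -1/25*28/27*61 = -28/675*61 = -1708/675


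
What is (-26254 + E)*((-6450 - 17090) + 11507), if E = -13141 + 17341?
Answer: 265375782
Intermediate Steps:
E = 4200
(-26254 + E)*((-6450 - 17090) + 11507) = (-26254 + 4200)*((-6450 - 17090) + 11507) = -22054*(-23540 + 11507) = -22054*(-12033) = 265375782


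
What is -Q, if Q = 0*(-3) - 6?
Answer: 6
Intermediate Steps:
Q = -6 (Q = 0 - 6 = -6)
-Q = -1*(-6) = 6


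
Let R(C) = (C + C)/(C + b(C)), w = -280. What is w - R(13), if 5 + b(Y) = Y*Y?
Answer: -49586/177 ≈ -280.15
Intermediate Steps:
b(Y) = -5 + Y² (b(Y) = -5 + Y*Y = -5 + Y²)
R(C) = 2*C/(-5 + C + C²) (R(C) = (C + C)/(C + (-5 + C²)) = (2*C)/(-5 + C + C²) = 2*C/(-5 + C + C²))
w - R(13) = -280 - 2*13/(-5 + 13 + 13²) = -280 - 2*13/(-5 + 13 + 169) = -280 - 2*13/177 = -280 - 1*26/177 = -280 - 26/177 = -49586/177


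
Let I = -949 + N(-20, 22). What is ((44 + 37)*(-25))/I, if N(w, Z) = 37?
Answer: 675/304 ≈ 2.2204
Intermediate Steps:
I = -912 (I = -949 + 37 = -912)
((44 + 37)*(-25))/I = ((44 + 37)*(-25))/(-912) = (81*(-25))*(-1/912) = -2025*(-1/912) = 675/304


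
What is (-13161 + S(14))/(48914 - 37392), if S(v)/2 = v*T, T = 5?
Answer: -13021/11522 ≈ -1.1301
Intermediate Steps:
S(v) = 10*v (S(v) = 2*(v*5) = 2*(5*v) = 10*v)
(-13161 + S(14))/(48914 - 37392) = (-13161 + 10*14)/(48914 - 37392) = (-13161 + 140)/11522 = -13021*1/11522 = -13021/11522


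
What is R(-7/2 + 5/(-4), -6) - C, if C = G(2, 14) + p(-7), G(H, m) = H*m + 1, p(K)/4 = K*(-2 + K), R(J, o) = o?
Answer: -287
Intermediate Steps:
p(K) = 4*K*(-2 + K) (p(K) = 4*(K*(-2 + K)) = 4*K*(-2 + K))
G(H, m) = 1 + H*m
C = 281 (C = (1 + 2*14) + 4*(-7)*(-2 - 7) = (1 + 28) + 4*(-7)*(-9) = 29 + 252 = 281)
R(-7/2 + 5/(-4), -6) - C = -6 - 1*281 = -6 - 281 = -287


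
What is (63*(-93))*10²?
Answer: -585900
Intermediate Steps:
(63*(-93))*10² = -5859*100 = -585900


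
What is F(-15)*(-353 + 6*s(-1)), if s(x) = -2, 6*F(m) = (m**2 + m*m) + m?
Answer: -52925/2 ≈ -26463.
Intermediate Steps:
F(m) = m**2/3 + m/6 (F(m) = ((m**2 + m*m) + m)/6 = ((m**2 + m**2) + m)/6 = (2*m**2 + m)/6 = (m + 2*m**2)/6 = m**2/3 + m/6)
F(-15)*(-353 + 6*s(-1)) = ((1/6)*(-15)*(1 + 2*(-15)))*(-353 + 6*(-2)) = ((1/6)*(-15)*(1 - 30))*(-353 - 12) = ((1/6)*(-15)*(-29))*(-365) = (145/2)*(-365) = -52925/2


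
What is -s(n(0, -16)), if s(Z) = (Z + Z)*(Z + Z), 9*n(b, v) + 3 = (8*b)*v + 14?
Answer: -484/81 ≈ -5.9753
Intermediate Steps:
n(b, v) = 11/9 + 8*b*v/9 (n(b, v) = -⅓ + ((8*b)*v + 14)/9 = -⅓ + (8*b*v + 14)/9 = -⅓ + (14 + 8*b*v)/9 = -⅓ + (14/9 + 8*b*v/9) = 11/9 + 8*b*v/9)
s(Z) = 4*Z² (s(Z) = (2*Z)*(2*Z) = 4*Z²)
-s(n(0, -16)) = -4*(11/9 + (8/9)*0*(-16))² = -4*(11/9 + 0)² = -4*(11/9)² = -4*121/81 = -1*484/81 = -484/81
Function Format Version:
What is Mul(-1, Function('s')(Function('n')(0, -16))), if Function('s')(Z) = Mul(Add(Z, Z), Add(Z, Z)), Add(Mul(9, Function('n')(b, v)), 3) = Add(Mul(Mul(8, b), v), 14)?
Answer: Rational(-484, 81) ≈ -5.9753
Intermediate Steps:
Function('n')(b, v) = Add(Rational(11, 9), Mul(Rational(8, 9), b, v)) (Function('n')(b, v) = Add(Rational(-1, 3), Mul(Rational(1, 9), Add(Mul(Mul(8, b), v), 14))) = Add(Rational(-1, 3), Mul(Rational(1, 9), Add(Mul(8, b, v), 14))) = Add(Rational(-1, 3), Mul(Rational(1, 9), Add(14, Mul(8, b, v)))) = Add(Rational(-1, 3), Add(Rational(14, 9), Mul(Rational(8, 9), b, v))) = Add(Rational(11, 9), Mul(Rational(8, 9), b, v)))
Function('s')(Z) = Mul(4, Pow(Z, 2)) (Function('s')(Z) = Mul(Mul(2, Z), Mul(2, Z)) = Mul(4, Pow(Z, 2)))
Mul(-1, Function('s')(Function('n')(0, -16))) = Mul(-1, Mul(4, Pow(Add(Rational(11, 9), Mul(Rational(8, 9), 0, -16)), 2))) = Mul(-1, Mul(4, Pow(Add(Rational(11, 9), 0), 2))) = Mul(-1, Mul(4, Pow(Rational(11, 9), 2))) = Mul(-1, Mul(4, Rational(121, 81))) = Mul(-1, Rational(484, 81)) = Rational(-484, 81)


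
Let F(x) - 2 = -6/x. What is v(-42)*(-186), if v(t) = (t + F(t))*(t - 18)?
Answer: -3113640/7 ≈ -4.4481e+5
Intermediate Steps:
F(x) = 2 - 6/x
v(t) = (-18 + t)*(2 + t - 6/t) (v(t) = (t + (2 - 6/t))*(t - 18) = (2 + t - 6/t)*(-18 + t) = (-18 + t)*(2 + t - 6/t))
v(-42)*(-186) = (-42 + (-42)**2 - 16*(-42) + 108/(-42))*(-186) = (-42 + 1764 + 672 + 108*(-1/42))*(-186) = (-42 + 1764 + 672 - 18/7)*(-186) = (16740/7)*(-186) = -3113640/7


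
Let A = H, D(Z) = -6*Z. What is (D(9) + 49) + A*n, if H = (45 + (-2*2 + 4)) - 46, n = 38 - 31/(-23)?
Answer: -1020/23 ≈ -44.348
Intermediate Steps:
n = 905/23 (n = 38 - 31*(-1/23) = 38 + 31/23 = 905/23 ≈ 39.348)
H = -1 (H = (45 + (-4 + 4)) - 46 = (45 + 0) - 46 = 45 - 46 = -1)
A = -1
(D(9) + 49) + A*n = (-6*9 + 49) - 1*905/23 = (-54 + 49) - 905/23 = -5 - 905/23 = -1020/23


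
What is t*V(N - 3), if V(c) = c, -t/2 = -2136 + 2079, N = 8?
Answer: 570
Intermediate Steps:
t = 114 (t = -2*(-2136 + 2079) = -2*(-57) = 114)
t*V(N - 3) = 114*(8 - 3) = 114*5 = 570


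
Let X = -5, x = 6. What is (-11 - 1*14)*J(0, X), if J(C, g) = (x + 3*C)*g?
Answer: 750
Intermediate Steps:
J(C, g) = g*(6 + 3*C) (J(C, g) = (6 + 3*C)*g = g*(6 + 3*C))
(-11 - 1*14)*J(0, X) = (-11 - 1*14)*(3*(-5)*(2 + 0)) = (-11 - 14)*(3*(-5)*2) = -25*(-30) = 750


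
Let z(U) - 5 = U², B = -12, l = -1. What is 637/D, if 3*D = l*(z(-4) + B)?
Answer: -637/3 ≈ -212.33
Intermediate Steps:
z(U) = 5 + U²
D = -3 (D = (-((5 + (-4)²) - 12))/3 = (-((5 + 16) - 12))/3 = (-(21 - 12))/3 = (-1*9)/3 = (⅓)*(-9) = -3)
637/D = 637/(-3) = 637*(-⅓) = -637/3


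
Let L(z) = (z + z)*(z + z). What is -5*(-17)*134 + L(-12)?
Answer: 11966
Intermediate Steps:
L(z) = 4*z² (L(z) = (2*z)*(2*z) = 4*z²)
-5*(-17)*134 + L(-12) = -5*(-17)*134 + 4*(-12)² = 85*134 + 4*144 = 11390 + 576 = 11966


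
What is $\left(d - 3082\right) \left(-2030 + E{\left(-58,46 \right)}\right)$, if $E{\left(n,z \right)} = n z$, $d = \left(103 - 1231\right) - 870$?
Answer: $23865840$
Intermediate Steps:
$d = -1998$ ($d = -1128 - 870 = -1998$)
$\left(d - 3082\right) \left(-2030 + E{\left(-58,46 \right)}\right) = \left(-1998 - 3082\right) \left(-2030 - 2668\right) = - 5080 \left(-2030 - 2668\right) = \left(-5080\right) \left(-4698\right) = 23865840$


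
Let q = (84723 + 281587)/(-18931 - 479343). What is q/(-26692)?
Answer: 26165/949994972 ≈ 2.7542e-5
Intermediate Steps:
q = -26165/35591 (q = 366310/(-498274) = 366310*(-1/498274) = -26165/35591 ≈ -0.73516)
q/(-26692) = -26165/35591/(-26692) = -26165/35591*(-1/26692) = 26165/949994972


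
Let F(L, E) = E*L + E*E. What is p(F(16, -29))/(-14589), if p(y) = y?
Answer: -377/14589 ≈ -0.025841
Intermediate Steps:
F(L, E) = E² + E*L (F(L, E) = E*L + E² = E² + E*L)
p(F(16, -29))/(-14589) = -29*(-29 + 16)/(-14589) = -29*(-13)*(-1/14589) = 377*(-1/14589) = -377/14589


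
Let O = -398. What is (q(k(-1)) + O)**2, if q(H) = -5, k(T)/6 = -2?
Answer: 162409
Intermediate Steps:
k(T) = -12 (k(T) = 6*(-2) = -12)
(q(k(-1)) + O)**2 = (-5 - 398)**2 = (-403)**2 = 162409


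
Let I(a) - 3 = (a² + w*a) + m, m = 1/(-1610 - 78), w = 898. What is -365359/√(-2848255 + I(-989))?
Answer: 730718*I*√1964802909430/4655931065 ≈ 219.99*I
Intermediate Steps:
m = -1/1688 (m = 1/(-1688) = -1/1688 ≈ -0.00059242)
I(a) = 5063/1688 + a² + 898*a (I(a) = 3 + ((a² + 898*a) - 1/1688) = 3 + (-1/1688 + a² + 898*a) = 5063/1688 + a² + 898*a)
-365359/√(-2848255 + I(-989)) = -365359/√(-2848255 + (5063/1688 + (-989)² + 898*(-989))) = -365359/√(-2848255 + (5063/1688 + 978121 - 888122)) = -365359/√(-2848255 + 151923375/1688) = -365359*(-2*I*√1964802909430/4655931065) = -(-730718)*I*√1964802909430/4655931065 = 730718*I*√1964802909430/4655931065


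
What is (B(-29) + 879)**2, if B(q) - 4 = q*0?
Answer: 779689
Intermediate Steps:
B(q) = 4 (B(q) = 4 + q*0 = 4 + 0 = 4)
(B(-29) + 879)**2 = (4 + 879)**2 = 883**2 = 779689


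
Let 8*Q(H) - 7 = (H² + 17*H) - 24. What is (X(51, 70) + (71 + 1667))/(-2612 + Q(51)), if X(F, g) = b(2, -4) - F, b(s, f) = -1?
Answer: -4496/5815 ≈ -0.77317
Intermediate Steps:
Q(H) = -17/8 + H²/8 + 17*H/8 (Q(H) = 7/8 + ((H² + 17*H) - 24)/8 = 7/8 + (-24 + H² + 17*H)/8 = 7/8 + (-3 + H²/8 + 17*H/8) = -17/8 + H²/8 + 17*H/8)
X(F, g) = -1 - F
(X(51, 70) + (71 + 1667))/(-2612 + Q(51)) = ((-1 - 1*51) + (71 + 1667))/(-2612 + (-17/8 + (⅛)*51² + (17/8)*51)) = ((-1 - 51) + 1738)/(-2612 + (-17/8 + (⅛)*2601 + 867/8)) = (-52 + 1738)/(-2612 + (-17/8 + 2601/8 + 867/8)) = 1686/(-2612 + 3451/8) = 1686/(-17445/8) = 1686*(-8/17445) = -4496/5815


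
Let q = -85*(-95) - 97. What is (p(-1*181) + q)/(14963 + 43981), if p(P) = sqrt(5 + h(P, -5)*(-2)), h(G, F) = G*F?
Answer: 3989/29472 + 19*I*sqrt(5)/58944 ≈ 0.13535 + 0.00072077*I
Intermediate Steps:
h(G, F) = F*G
p(P) = sqrt(5 + 10*P) (p(P) = sqrt(5 - 5*P*(-2)) = sqrt(5 + 10*P))
q = 7978 (q = 8075 - 97 = 7978)
(p(-1*181) + q)/(14963 + 43981) = (sqrt(5 + 10*(-1*181)) + 7978)/(14963 + 43981) = (sqrt(5 + 10*(-181)) + 7978)/58944 = (sqrt(5 - 1810) + 7978)*(1/58944) = (sqrt(-1805) + 7978)*(1/58944) = (19*I*sqrt(5) + 7978)*(1/58944) = (7978 + 19*I*sqrt(5))*(1/58944) = 3989/29472 + 19*I*sqrt(5)/58944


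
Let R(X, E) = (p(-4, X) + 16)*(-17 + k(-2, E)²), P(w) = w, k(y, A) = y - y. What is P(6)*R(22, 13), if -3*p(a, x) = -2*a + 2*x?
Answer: 136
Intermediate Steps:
k(y, A) = 0
p(a, x) = -2*x/3 + 2*a/3 (p(a, x) = -(-2*a + 2*x)/3 = -2*x/3 + 2*a/3)
R(X, E) = -680/3 + 34*X/3 (R(X, E) = ((-2*X/3 + (⅔)*(-4)) + 16)*(-17 + 0²) = ((-2*X/3 - 8/3) + 16)*(-17 + 0) = ((-8/3 - 2*X/3) + 16)*(-17) = (40/3 - 2*X/3)*(-17) = -680/3 + 34*X/3)
P(6)*R(22, 13) = 6*(-680/3 + (34/3)*22) = 6*(-680/3 + 748/3) = 6*(68/3) = 136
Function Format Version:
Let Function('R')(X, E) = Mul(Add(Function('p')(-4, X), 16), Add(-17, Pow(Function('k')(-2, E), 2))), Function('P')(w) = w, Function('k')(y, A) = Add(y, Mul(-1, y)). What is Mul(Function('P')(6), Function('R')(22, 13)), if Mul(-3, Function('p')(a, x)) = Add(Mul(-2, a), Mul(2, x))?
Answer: 136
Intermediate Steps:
Function('k')(y, A) = 0
Function('p')(a, x) = Add(Mul(Rational(-2, 3), x), Mul(Rational(2, 3), a)) (Function('p')(a, x) = Mul(Rational(-1, 3), Add(Mul(-2, a), Mul(2, x))) = Add(Mul(Rational(-2, 3), x), Mul(Rational(2, 3), a)))
Function('R')(X, E) = Add(Rational(-680, 3), Mul(Rational(34, 3), X)) (Function('R')(X, E) = Mul(Add(Add(Mul(Rational(-2, 3), X), Mul(Rational(2, 3), -4)), 16), Add(-17, Pow(0, 2))) = Mul(Add(Add(Mul(Rational(-2, 3), X), Rational(-8, 3)), 16), Add(-17, 0)) = Mul(Add(Add(Rational(-8, 3), Mul(Rational(-2, 3), X)), 16), -17) = Mul(Add(Rational(40, 3), Mul(Rational(-2, 3), X)), -17) = Add(Rational(-680, 3), Mul(Rational(34, 3), X)))
Mul(Function('P')(6), Function('R')(22, 13)) = Mul(6, Add(Rational(-680, 3), Mul(Rational(34, 3), 22))) = Mul(6, Add(Rational(-680, 3), Rational(748, 3))) = Mul(6, Rational(68, 3)) = 136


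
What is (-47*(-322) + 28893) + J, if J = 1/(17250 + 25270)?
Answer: 1872028041/42520 ≈ 44027.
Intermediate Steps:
J = 1/42520 ≈ 2.3518e-5
(-47*(-322) + 28893) + J = (-47*(-322) + 28893) + 1/42520 = (15134 + 28893) + 1/42520 = 44027 + 1/42520 = 1872028041/42520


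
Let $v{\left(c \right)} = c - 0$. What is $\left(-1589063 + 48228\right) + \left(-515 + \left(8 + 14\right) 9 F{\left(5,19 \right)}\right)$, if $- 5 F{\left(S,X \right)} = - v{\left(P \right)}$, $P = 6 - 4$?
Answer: $- \frac{7706354}{5} \approx -1.5413 \cdot 10^{6}$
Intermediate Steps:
$P = 2$
$v{\left(c \right)} = c$ ($v{\left(c \right)} = c + 0 = c$)
$F{\left(S,X \right)} = \frac{2}{5}$ ($F{\left(S,X \right)} = - \frac{\left(-1\right) 2}{5} = \left(- \frac{1}{5}\right) \left(-2\right) = \frac{2}{5}$)
$\left(-1589063 + 48228\right) + \left(-515 + \left(8 + 14\right) 9 F{\left(5,19 \right)}\right) = \left(-1589063 + 48228\right) - \left(515 - \left(8 + 14\right) 9 \cdot \frac{2}{5}\right) = -1540835 - \left(515 - 22 \cdot 9 \cdot \frac{2}{5}\right) = -1540835 + \left(-515 + 198 \cdot \frac{2}{5}\right) = -1540835 + \left(-515 + \frac{396}{5}\right) = -1540835 - \frac{2179}{5} = - \frac{7706354}{5}$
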